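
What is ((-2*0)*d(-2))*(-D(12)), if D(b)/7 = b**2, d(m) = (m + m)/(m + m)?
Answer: 0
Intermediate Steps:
d(m) = 1 (d(m) = (2*m)/((2*m)) = (2*m)*(1/(2*m)) = 1)
D(b) = 7*b**2
((-2*0)*d(-2))*(-D(12)) = (-2*0*1)*(-7*12**2) = (0*1)*(-7*144) = 0*(-1*1008) = 0*(-1008) = 0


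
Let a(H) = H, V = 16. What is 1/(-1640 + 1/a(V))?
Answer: -16/26239 ≈ -0.00060978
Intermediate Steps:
1/(-1640 + 1/a(V)) = 1/(-1640 + 1/16) = 1/(-26239/16) = -16/26239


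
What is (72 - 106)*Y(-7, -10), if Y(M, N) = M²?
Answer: -1666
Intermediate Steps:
(72 - 106)*Y(-7, -10) = (72 - 106)*(-7)² = -34*49 = -1666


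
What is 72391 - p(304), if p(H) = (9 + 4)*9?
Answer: 72274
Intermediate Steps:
p(H) = 117 (p(H) = 13*9 = 117)
72391 - p(304) = 72391 - 1*117 = 72391 - 117 = 72274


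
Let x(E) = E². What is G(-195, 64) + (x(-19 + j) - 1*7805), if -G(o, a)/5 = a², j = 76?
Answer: -25036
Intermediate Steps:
G(o, a) = -5*a²
G(-195, 64) + (x(-19 + j) - 1*7805) = -5*64² + ((-19 + 76)² - 1*7805) = -5*4096 + (57² - 7805) = -20480 + (3249 - 7805) = -20480 - 4556 = -25036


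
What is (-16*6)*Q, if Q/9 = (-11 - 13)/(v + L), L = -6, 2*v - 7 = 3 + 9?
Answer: 41472/7 ≈ 5924.6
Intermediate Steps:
v = 19/2 (v = 7/2 + (3 + 9)/2 = 7/2 + (½)*12 = 7/2 + 6 = 19/2 ≈ 9.5000)
Q = -432/7 (Q = 9*((-11 - 13)/(19/2 - 6)) = 9*(-24/7/2) = 9*(-24*2/7) = 9*(-48/7) = -432/7 ≈ -61.714)
(-16*6)*Q = -16*6*(-432/7) = -96*(-432/7) = 41472/7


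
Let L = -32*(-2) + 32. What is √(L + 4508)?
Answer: 2*√1151 ≈ 67.853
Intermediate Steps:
L = 96 (L = 64 + 32 = 96)
√(L + 4508) = √(96 + 4508) = √4604 = 2*√1151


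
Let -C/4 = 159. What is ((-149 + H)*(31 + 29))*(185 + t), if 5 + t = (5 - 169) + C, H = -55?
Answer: 7588800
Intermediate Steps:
C = -636 (C = -4*159 = -636)
t = -805 (t = -5 + ((5 - 169) - 636) = -5 + (-164 - 636) = -5 - 800 = -805)
((-149 + H)*(31 + 29))*(185 + t) = ((-149 - 55)*(31 + 29))*(185 - 805) = -204*60*(-620) = -12240*(-620) = 7588800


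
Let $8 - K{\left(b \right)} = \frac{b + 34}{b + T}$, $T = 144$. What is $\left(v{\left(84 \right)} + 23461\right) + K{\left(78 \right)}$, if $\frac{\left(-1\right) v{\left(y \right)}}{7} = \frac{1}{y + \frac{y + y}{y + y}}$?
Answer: $\frac{221424478}{9435} \approx 23468.0$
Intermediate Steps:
$v{\left(y \right)} = - \frac{7}{1 + y}$ ($v{\left(y \right)} = - \frac{7}{y + \frac{y + y}{y + y}} = - \frac{7}{y + \frac{2 y}{2 y}} = - \frac{7}{y + 2 y \frac{1}{2 y}} = - \frac{7}{y + 1} = - \frac{7}{1 + y}$)
$K{\left(b \right)} = 8 - \frac{34 + b}{144 + b}$ ($K{\left(b \right)} = 8 - \frac{b + 34}{b + 144} = 8 - \frac{34 + b}{144 + b}$)
$\left(v{\left(84 \right)} + 23461\right) + K{\left(78 \right)} = \left(- \frac{7}{1 + 84} + 23461\right) + \frac{1118 + 7 \cdot 78}{144 + 78} = \left(- \frac{7}{85} + 23461\right) + \frac{1118 + 546}{222} = \left(\left(-7\right) \frac{1}{85} + 23461\right) + \frac{1}{222} \cdot 1664 = \left(- \frac{7}{85} + 23461\right) + \frac{832}{111} = \frac{1994178}{85} + \frac{832}{111} = \frac{221424478}{9435}$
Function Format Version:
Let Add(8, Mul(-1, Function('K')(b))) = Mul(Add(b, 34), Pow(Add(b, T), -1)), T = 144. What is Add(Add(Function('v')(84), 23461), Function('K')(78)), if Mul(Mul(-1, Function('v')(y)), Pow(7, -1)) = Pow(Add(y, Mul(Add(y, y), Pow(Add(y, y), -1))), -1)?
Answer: Rational(221424478, 9435) ≈ 23468.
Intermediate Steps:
Function('v')(y) = Mul(-7, Pow(Add(1, y), -1)) (Function('v')(y) = Mul(-7, Pow(Add(y, Mul(Add(y, y), Pow(Add(y, y), -1))), -1)) = Mul(-7, Pow(Add(y, Mul(Mul(2, y), Pow(Mul(2, y), -1))), -1)) = Mul(-7, Pow(Add(y, Mul(Mul(2, y), Mul(Rational(1, 2), Pow(y, -1)))), -1)) = Mul(-7, Pow(Add(y, 1), -1)) = Mul(-7, Pow(Add(1, y), -1)))
Function('K')(b) = Add(8, Mul(-1, Pow(Add(144, b), -1), Add(34, b))) (Function('K')(b) = Add(8, Mul(-1, Mul(Add(b, 34), Pow(Add(b, 144), -1)))) = Add(8, Mul(-1, Mul(Add(34, b), Pow(Add(144, b), -1)))) = Add(8, Mul(-1, Mul(Pow(Add(144, b), -1), Add(34, b)))) = Add(8, Mul(-1, Pow(Add(144, b), -1), Add(34, b))))
Add(Add(Function('v')(84), 23461), Function('K')(78)) = Add(Add(Mul(-7, Pow(Add(1, 84), -1)), 23461), Mul(Pow(Add(144, 78), -1), Add(1118, Mul(7, 78)))) = Add(Add(Mul(-7, Pow(85, -1)), 23461), Mul(Pow(222, -1), Add(1118, 546))) = Add(Add(Mul(-7, Rational(1, 85)), 23461), Mul(Rational(1, 222), 1664)) = Add(Add(Rational(-7, 85), 23461), Rational(832, 111)) = Add(Rational(1994178, 85), Rational(832, 111)) = Rational(221424478, 9435)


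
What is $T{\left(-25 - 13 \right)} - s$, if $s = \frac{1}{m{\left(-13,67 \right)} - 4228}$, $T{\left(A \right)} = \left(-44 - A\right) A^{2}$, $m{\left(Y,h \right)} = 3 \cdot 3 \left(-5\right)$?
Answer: $- \frac{37021271}{4273} \approx -8664.0$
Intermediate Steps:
$m{\left(Y,h \right)} = -45$ ($m{\left(Y,h \right)} = 9 \left(-5\right) = -45$)
$T{\left(A \right)} = A^{2} \left(-44 - A\right)$
$s = - \frac{1}{4273}$ ($s = \frac{1}{-45 - 4228} = \frac{1}{-4273} = - \frac{1}{4273} \approx -0.00023403$)
$T{\left(-25 - 13 \right)} - s = \left(-25 - 13\right)^{2} \left(-44 - \left(-25 - 13\right)\right) - - \frac{1}{4273} = \left(-38\right)^{2} \left(-44 - -38\right) + \frac{1}{4273} = 1444 \left(-44 + 38\right) + \frac{1}{4273} = 1444 \left(-6\right) + \frac{1}{4273} = -8664 + \frac{1}{4273} = - \frac{37021271}{4273}$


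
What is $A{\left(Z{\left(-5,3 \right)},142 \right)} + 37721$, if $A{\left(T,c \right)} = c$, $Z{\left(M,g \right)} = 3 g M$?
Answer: $37863$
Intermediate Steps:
$Z{\left(M,g \right)} = 3 M g$
$A{\left(Z{\left(-5,3 \right)},142 \right)} + 37721 = 142 + 37721 = 37863$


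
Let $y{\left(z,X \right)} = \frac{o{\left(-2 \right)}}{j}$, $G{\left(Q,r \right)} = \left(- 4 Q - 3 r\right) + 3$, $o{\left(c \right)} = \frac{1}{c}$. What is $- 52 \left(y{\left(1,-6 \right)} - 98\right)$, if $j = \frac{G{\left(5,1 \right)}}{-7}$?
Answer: $\frac{51051}{10} \approx 5105.1$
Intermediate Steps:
$G{\left(Q,r \right)} = 3 - 4 Q - 3 r$
$j = \frac{20}{7}$ ($j = \frac{3 - 20 - 3}{-7} = \left(3 - 20 - 3\right) \left(- \frac{1}{7}\right) = \left(-20\right) \left(- \frac{1}{7}\right) = \frac{20}{7} \approx 2.8571$)
$y{\left(z,X \right)} = - \frac{7}{40}$ ($y{\left(z,X \right)} = \frac{1}{\left(-2\right) \frac{20}{7}} = \left(- \frac{1}{2}\right) \frac{7}{20} = - \frac{7}{40}$)
$- 52 \left(y{\left(1,-6 \right)} - 98\right) = - 52 \left(- \frac{7}{40} - 98\right) = \left(-52\right) \left(- \frac{3927}{40}\right) = \frac{51051}{10}$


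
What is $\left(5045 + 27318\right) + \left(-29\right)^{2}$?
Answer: $33204$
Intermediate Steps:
$\left(5045 + 27318\right) + \left(-29\right)^{2} = 32363 + 841 = 33204$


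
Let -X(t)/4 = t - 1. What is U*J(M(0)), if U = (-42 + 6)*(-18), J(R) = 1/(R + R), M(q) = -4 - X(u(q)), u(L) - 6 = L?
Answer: 81/4 ≈ 20.250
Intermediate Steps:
u(L) = 6 + L
X(t) = 4 - 4*t (X(t) = -4*(t - 1) = -4*(-1 + t) = 4 - 4*t)
M(q) = 16 + 4*q (M(q) = -4 - (4 - 4*(6 + q)) = -4 - (4 + (-24 - 4*q)) = -4 - (-20 - 4*q) = -4 + (20 + 4*q) = 16 + 4*q)
J(R) = 1/(2*R)
U = 648 (U = -36*(-18) = 648)
U*J(M(0)) = 648*(1/(2*(16 + 4*0))) = 648*(1/(2*(16 + 0))) = 648*((½)/16) = 648*((½)*(1/16)) = 648*(1/32) = 81/4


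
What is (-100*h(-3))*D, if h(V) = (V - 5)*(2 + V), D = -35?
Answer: 28000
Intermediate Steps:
h(V) = (-5 + V)*(2 + V)
(-100*h(-3))*D = -100*(-10 + (-3)**2 - 3*(-3))*(-35) = -100*(-10 + 9 + 9)*(-35) = -100*8*(-35) = -800*(-35) = 28000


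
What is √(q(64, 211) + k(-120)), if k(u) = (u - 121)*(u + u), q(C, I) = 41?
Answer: √57881 ≈ 240.58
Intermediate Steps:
k(u) = 2*u*(-121 + u) (k(u) = (-121 + u)*(2*u) = 2*u*(-121 + u))
√(q(64, 211) + k(-120)) = √(41 + 2*(-120)*(-121 - 120)) = √(41 + 2*(-120)*(-241)) = √(41 + 57840) = √57881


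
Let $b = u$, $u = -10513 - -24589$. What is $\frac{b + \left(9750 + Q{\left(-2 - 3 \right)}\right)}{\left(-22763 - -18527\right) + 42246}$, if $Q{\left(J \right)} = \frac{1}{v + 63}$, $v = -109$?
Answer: $\frac{219199}{349692} \approx 0.62683$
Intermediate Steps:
$u = 14076$ ($u = -10513 + 24589 = 14076$)
$b = 14076$
$Q{\left(J \right)} = - \frac{1}{46}$ ($Q{\left(J \right)} = \frac{1}{-109 + 63} = \frac{1}{-46} = - \frac{1}{46}$)
$\frac{b + \left(9750 + Q{\left(-2 - 3 \right)}\right)}{\left(-22763 - -18527\right) + 42246} = \frac{14076 + \left(9750 - \frac{1}{46}\right)}{\left(-22763 - -18527\right) + 42246} = \frac{14076 + \frac{448499}{46}}{\left(-22763 + 18527\right) + 42246} = \frac{1095995}{46 \left(-4236 + 42246\right)} = \frac{1095995}{46 \cdot 38010} = \frac{1095995}{46} \cdot \frac{1}{38010} = \frac{219199}{349692}$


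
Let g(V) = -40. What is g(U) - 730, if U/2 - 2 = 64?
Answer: -770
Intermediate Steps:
U = 132 (U = 4 + 2*64 = 4 + 128 = 132)
g(U) - 730 = -40 - 730 = -770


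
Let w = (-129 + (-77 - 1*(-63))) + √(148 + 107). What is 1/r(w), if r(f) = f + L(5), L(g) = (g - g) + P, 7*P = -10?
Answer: -2359/336542 - 49*√255/1009626 ≈ -0.0077845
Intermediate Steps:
P = -10/7 (P = (⅐)*(-10) = -10/7 ≈ -1.4286)
L(g) = -10/7 (L(g) = (g - g) - 10/7 = 0 - 10/7 = -10/7)
w = -143 + √255 (w = (-129 + (-77 + 63)) + √255 = (-129 - 14) + √255 = -143 + √255 ≈ -127.03)
r(f) = -10/7 + f (r(f) = f - 10/7 = -10/7 + f)
1/r(w) = 1/(-10/7 + (-143 + √255)) = 1/(-1011/7 + √255)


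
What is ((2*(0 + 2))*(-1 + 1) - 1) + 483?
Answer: 482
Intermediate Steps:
((2*(0 + 2))*(-1 + 1) - 1) + 483 = ((2*2)*0 - 1) + 483 = (4*0 - 1) + 483 = (0 - 1) + 483 = -1 + 483 = 482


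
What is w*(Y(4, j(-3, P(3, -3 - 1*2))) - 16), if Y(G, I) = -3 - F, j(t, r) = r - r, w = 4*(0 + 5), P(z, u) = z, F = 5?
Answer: -480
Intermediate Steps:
w = 20 (w = 4*5 = 20)
j(t, r) = 0
Y(G, I) = -8 (Y(G, I) = -3 - 1*5 = -3 - 5 = -8)
w*(Y(4, j(-3, P(3, -3 - 1*2))) - 16) = 20*(-8 - 16) = 20*(-24) = -480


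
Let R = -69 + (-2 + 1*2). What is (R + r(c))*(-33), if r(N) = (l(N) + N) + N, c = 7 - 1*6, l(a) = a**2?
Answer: 2178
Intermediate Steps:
c = 1 (c = 7 - 6 = 1)
R = -69 (R = -69 + (-2 + 2) = -69 + 0 = -69)
r(N) = N**2 + 2*N (r(N) = (N**2 + N) + N = (N + N**2) + N = N**2 + 2*N)
(R + r(c))*(-33) = (-69 + 1*(2 + 1))*(-33) = (-69 + 1*3)*(-33) = (-69 + 3)*(-33) = -66*(-33) = 2178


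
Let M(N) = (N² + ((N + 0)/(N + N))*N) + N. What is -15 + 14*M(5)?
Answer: 440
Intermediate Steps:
M(N) = N² + 3*N/2 (M(N) = (N² + (N/((2*N)))*N) + N = (N² + (N*(1/(2*N)))*N) + N = (N² + N/2) + N = N² + 3*N/2)
-15 + 14*M(5) = -15 + 14*((½)*5*(3 + 2*5)) = -15 + 14*((½)*5*(3 + 10)) = -15 + 14*((½)*5*13) = -15 + 14*(65/2) = -15 + 455 = 440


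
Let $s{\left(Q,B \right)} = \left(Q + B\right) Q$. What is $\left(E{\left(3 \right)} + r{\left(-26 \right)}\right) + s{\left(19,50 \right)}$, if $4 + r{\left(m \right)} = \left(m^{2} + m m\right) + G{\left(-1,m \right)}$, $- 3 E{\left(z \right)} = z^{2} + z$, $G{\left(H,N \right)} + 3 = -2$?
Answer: $2650$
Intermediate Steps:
$G{\left(H,N \right)} = -5$ ($G{\left(H,N \right)} = -3 - 2 = -5$)
$E{\left(z \right)} = - \frac{z}{3} - \frac{z^{2}}{3}$ ($E{\left(z \right)} = - \frac{z^{2} + z}{3} = - \frac{z + z^{2}}{3} = - \frac{z}{3} - \frac{z^{2}}{3}$)
$r{\left(m \right)} = -9 + 2 m^{2}$ ($r{\left(m \right)} = -4 - \left(5 - m^{2} - m m\right) = -4 + \left(\left(m^{2} + m^{2}\right) - 5\right) = -4 + \left(2 m^{2} - 5\right) = -4 + \left(-5 + 2 m^{2}\right) = -9 + 2 m^{2}$)
$s{\left(Q,B \right)} = Q \left(B + Q\right)$ ($s{\left(Q,B \right)} = \left(B + Q\right) Q = Q \left(B + Q\right)$)
$\left(E{\left(3 \right)} + r{\left(-26 \right)}\right) + s{\left(19,50 \right)} = \left(\left(- \frac{1}{3}\right) 3 \left(1 + 3\right) - \left(9 - 2 \left(-26\right)^{2}\right)\right) + 19 \left(50 + 19\right) = \left(\left(- \frac{1}{3}\right) 3 \cdot 4 + \left(-9 + 2 \cdot 676\right)\right) + 19 \cdot 69 = \left(-4 + \left(-9 + 1352\right)\right) + 1311 = \left(-4 + 1343\right) + 1311 = 1339 + 1311 = 2650$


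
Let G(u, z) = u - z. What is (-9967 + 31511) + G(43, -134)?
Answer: 21721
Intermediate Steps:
(-9967 + 31511) + G(43, -134) = (-9967 + 31511) + (43 - 1*(-134)) = 21544 + (43 + 134) = 21544 + 177 = 21721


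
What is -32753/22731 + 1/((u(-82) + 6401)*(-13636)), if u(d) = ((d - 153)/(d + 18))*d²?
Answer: -18514293351517/12849155847843 ≈ -1.4409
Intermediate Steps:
u(d) = d²*(-153 + d)/(18 + d) (u(d) = ((-153 + d)/(18 + d))*d² = d²*(-153 + d)/(18 + d))
-32753/22731 + 1/((u(-82) + 6401)*(-13636)) = -32753/22731 + 1/(((-82)²*(-153 - 82)/(18 - 82) + 6401)*(-13636)) = -32753*1/22731 - 1/13636/(6724*(-235)/(-64) + 6401) = -32753/22731 - 1/13636/(6724*(-1/64)*(-235) + 6401) = -32753/22731 - 1/13636/(395035/16 + 6401) = -32753/22731 - 1/13636/(497451/16) = -32753/22731 + (16/497451)*(-1/13636) = -32753/22731 - 4/1695810459 = -18514293351517/12849155847843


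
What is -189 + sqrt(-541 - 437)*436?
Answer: -189 + 436*I*sqrt(978) ≈ -189.0 + 13635.0*I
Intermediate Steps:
-189 + sqrt(-541 - 437)*436 = -189 + sqrt(-978)*436 = -189 + (I*sqrt(978))*436 = -189 + 436*I*sqrt(978)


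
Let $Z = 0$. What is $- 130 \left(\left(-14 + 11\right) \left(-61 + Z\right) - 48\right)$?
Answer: $-17550$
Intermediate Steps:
$- 130 \left(\left(-14 + 11\right) \left(-61 + Z\right) - 48\right) = - 130 \left(\left(-14 + 11\right) \left(-61 + 0\right) - 48\right) = - 130 \left(\left(-3\right) \left(-61\right) - 48\right) = - 130 \left(183 - 48\right) = \left(-130\right) 135 = -17550$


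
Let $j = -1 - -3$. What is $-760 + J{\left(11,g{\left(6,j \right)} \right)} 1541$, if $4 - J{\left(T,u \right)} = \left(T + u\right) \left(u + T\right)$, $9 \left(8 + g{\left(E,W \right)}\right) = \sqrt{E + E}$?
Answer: $- \frac{234719}{27} - \frac{6164 \sqrt{3}}{3} \approx -12252.0$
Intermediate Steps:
$j = 2$ ($j = -1 + 3 = 2$)
$g{\left(E,W \right)} = -8 + \frac{\sqrt{2} \sqrt{E}}{9}$ ($g{\left(E,W \right)} = -8 + \frac{\sqrt{E + E}}{9} = -8 + \frac{\sqrt{2 E}}{9} = -8 + \frac{\sqrt{2} \sqrt{E}}{9}$)
$J{\left(T,u \right)} = 4 - \left(T + u\right)^{2}$ ($J{\left(T,u \right)} = 4 - \left(T + u\right) \left(u + T\right) = 4 - \left(T + u\right) \left(T + u\right) = 4 - \left(T + u\right)^{2}$)
$-760 + J{\left(11,g{\left(6,j \right)} \right)} 1541 = -760 + \left(4 - \left(11 - \left(8 - \frac{\sqrt{2} \sqrt{6}}{9}\right)\right)^{2}\right) 1541 = -760 + \left(4 - \left(11 - \left(8 - \frac{2 \sqrt{3}}{9}\right)\right)^{2}\right) 1541 = -760 + \left(4 - \left(3 + \frac{2 \sqrt{3}}{9}\right)^{2}\right) 1541 = -760 + \left(6164 - 1541 \left(3 + \frac{2 \sqrt{3}}{9}\right)^{2}\right) = 5404 - 1541 \left(3 + \frac{2 \sqrt{3}}{9}\right)^{2}$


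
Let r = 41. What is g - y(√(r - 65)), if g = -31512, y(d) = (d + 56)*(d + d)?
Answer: -31464 - 224*I*√6 ≈ -31464.0 - 548.69*I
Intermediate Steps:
y(d) = 2*d*(56 + d) (y(d) = (56 + d)*(2*d) = 2*d*(56 + d))
g - y(√(r - 65)) = -31512 - 2*√(41 - 65)*(56 + √(41 - 65)) = -31512 - 2*√(-24)*(56 + √(-24)) = -31512 - 2*2*I*√6*(56 + 2*I*√6) = -31512 - 4*I*√6*(56 + 2*I*√6)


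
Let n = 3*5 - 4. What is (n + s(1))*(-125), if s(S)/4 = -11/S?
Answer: 4125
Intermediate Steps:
s(S) = -44/S (s(S) = 4*(-11/S) = -44/S)
n = 11 (n = 15 - 4 = 11)
(n + s(1))*(-125) = (11 - 44/1)*(-125) = (11 - 44*1)*(-125) = (11 - 44)*(-125) = -33*(-125) = 4125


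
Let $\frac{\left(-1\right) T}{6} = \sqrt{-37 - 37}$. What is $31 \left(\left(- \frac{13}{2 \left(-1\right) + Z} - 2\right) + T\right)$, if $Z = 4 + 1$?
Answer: $- \frac{589}{3} - 186 i \sqrt{74} \approx -196.33 - 1600.0 i$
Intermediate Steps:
$Z = 5$
$T = - 6 i \sqrt{74}$ ($T = - 6 \sqrt{-37 - 37} = - 6 \sqrt{-74} = - 6 i \sqrt{74} \approx - 51.614 i$)
$31 \left(\left(- \frac{13}{2 \left(-1\right) + Z} - 2\right) + T\right) = 31 \left(\left(- \frac{13}{2 \left(-1\right) + 5} - 2\right) - 6 i \sqrt{74}\right) = 31 \left(\left(- \frac{13}{-2 + 5} - 2\right) - 6 i \sqrt{74}\right) = 31 \left(\left(- \frac{13}{3} - 2\right) - 6 i \sqrt{74}\right) = 31 \left(- \frac{19}{3} - 6 i \sqrt{74}\right) = - \frac{589}{3} - 186 i \sqrt{74}$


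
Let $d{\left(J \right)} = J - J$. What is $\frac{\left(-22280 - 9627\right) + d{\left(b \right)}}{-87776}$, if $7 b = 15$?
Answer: $\frac{31907}{87776} \approx 0.3635$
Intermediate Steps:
$b = \frac{15}{7}$ ($b = \frac{1}{7} \cdot 15 = \frac{15}{7} \approx 2.1429$)
$d{\left(J \right)} = 0$
$\frac{\left(-22280 - 9627\right) + d{\left(b \right)}}{-87776} = \frac{\left(-22280 - 9627\right) + 0}{-87776} = \left(\left(-22280 - 9627\right) + 0\right) \left(- \frac{1}{87776}\right) = \left(-31907 + 0\right) \left(- \frac{1}{87776}\right) = \left(-31907\right) \left(- \frac{1}{87776}\right) = \frac{31907}{87776}$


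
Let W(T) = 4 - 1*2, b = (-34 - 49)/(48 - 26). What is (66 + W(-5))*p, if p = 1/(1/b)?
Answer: -2822/11 ≈ -256.55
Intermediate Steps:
b = -83/22 ≈ -3.7727
W(T) = 2 (W(T) = 4 - 2 = 2)
p = -83/22 (p = 1/(1/(-83/22)) = 1/(-22/83) = -83/22 ≈ -3.7727)
(66 + W(-5))*p = (66 + 2)*(-83/22) = 68*(-83/22) = -2822/11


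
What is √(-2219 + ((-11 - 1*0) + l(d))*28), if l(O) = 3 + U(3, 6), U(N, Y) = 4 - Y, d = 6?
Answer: 7*I*√51 ≈ 49.99*I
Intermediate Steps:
l(O) = 1 (l(O) = 3 + (4 - 1*6) = 3 + (4 - 6) = 3 - 2 = 1)
√(-2219 + ((-11 - 1*0) + l(d))*28) = √(-2219 + ((-11 - 1*0) + 1)*28) = √(-2219 + ((-11 + 0) + 1)*28) = √(-2219 + (-11 + 1)*28) = √(-2219 - 10*28) = √(-2219 - 280) = √(-2499) = 7*I*√51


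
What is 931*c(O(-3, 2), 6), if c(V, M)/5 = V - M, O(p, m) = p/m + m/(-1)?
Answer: -88445/2 ≈ -44223.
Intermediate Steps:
O(p, m) = -m + p/m (O(p, m) = p/m + m*(-1) = p/m - m = -m + p/m)
c(V, M) = -5*M + 5*V (c(V, M) = 5*(V - M) = -5*M + 5*V)
931*c(O(-3, 2), 6) = 931*(-5*6 + 5*(-1*2 - 3/2)) = 931*(-30 + 5*(-2 - 3*½)) = 931*(-30 + 5*(-2 - 3/2)) = 931*(-30 + 5*(-7/2)) = 931*(-30 - 35/2) = 931*(-95/2) = -88445/2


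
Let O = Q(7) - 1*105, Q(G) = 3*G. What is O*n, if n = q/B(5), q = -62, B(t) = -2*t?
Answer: -2604/5 ≈ -520.80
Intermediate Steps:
n = 31/5 (n = -62/((-2*5)) = -62/(-10) = -62*(-⅒) = 31/5 ≈ 6.2000)
O = -84 (O = 3*7 - 1*105 = 21 - 105 = -84)
O*n = -84*31/5 = -2604/5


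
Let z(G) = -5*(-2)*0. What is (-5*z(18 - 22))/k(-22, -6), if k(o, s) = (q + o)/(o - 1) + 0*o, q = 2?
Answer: 0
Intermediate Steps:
k(o, s) = (2 + o)/(-1 + o) (k(o, s) = (2 + o)/(o - 1) + 0*o = (2 + o)/(-1 + o) + 0 = (2 + o)/(-1 + o))
z(G) = 0 (z(G) = 10*0 = 0)
(-5*z(18 - 22))/k(-22, -6) = (-5*0)/(((2 - 22)/(-1 - 22))) = 0/((-20/(-23))) = 0/((-1/23*(-20))) = 0/(20/23) = 0*(23/20) = 0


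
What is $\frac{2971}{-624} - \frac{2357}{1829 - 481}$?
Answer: $- \frac{1368919}{210288} \approx -6.5097$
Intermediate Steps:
$\frac{2971}{-624} - \frac{2357}{1829 - 481} = 2971 \left(- \frac{1}{624}\right) - \frac{2357}{1829 - 481} = - \frac{2971}{624} - \frac{2357}{1348} = - \frac{1368919}{210288}$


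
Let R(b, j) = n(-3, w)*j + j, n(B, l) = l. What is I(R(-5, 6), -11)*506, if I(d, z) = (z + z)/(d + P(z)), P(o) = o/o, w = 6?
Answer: -11132/43 ≈ -258.88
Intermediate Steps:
P(o) = 1
R(b, j) = 7*j (R(b, j) = 6*j + j = 7*j)
I(d, z) = 2*z/(1 + d) (I(d, z) = (z + z)/(d + 1) = (2*z)/(1 + d) = 2*z/(1 + d))
I(R(-5, 6), -11)*506 = (2*(-11)/(1 + 7*6))*506 = (2*(-11)/(1 + 42))*506 = (2*(-11)/43)*506 = (2*(-11)*(1/43))*506 = -22/43*506 = -11132/43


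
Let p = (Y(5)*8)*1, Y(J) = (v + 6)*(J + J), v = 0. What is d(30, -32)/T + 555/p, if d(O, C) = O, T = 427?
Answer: 16759/13664 ≈ 1.2265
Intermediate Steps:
Y(J) = 12*J (Y(J) = (0 + 6)*(J + J) = 6*(2*J) = 12*J)
p = 480 (p = ((12*5)*8)*1 = (60*8)*1 = 480*1 = 480)
d(30, -32)/T + 555/p = 30/427 + 555/480 = 30*(1/427) + 555*(1/480) = 30/427 + 37/32 = 16759/13664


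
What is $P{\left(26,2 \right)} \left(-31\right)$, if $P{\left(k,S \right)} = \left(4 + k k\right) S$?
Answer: $-42160$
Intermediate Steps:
$P{\left(k,S \right)} = S \left(4 + k^{2}\right)$ ($P{\left(k,S \right)} = \left(4 + k^{2}\right) S = S \left(4 + k^{2}\right)$)
$P{\left(26,2 \right)} \left(-31\right) = 2 \left(4 + 26^{2}\right) \left(-31\right) = 2 \left(4 + 676\right) \left(-31\right) = 2 \cdot 680 \left(-31\right) = 1360 \left(-31\right) = -42160$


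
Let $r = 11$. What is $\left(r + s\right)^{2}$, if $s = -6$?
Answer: $25$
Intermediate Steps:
$\left(r + s\right)^{2} = \left(11 - 6\right)^{2} = 5^{2} = 25$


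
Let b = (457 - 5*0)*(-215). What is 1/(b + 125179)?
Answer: 1/26924 ≈ 3.7142e-5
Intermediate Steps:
b = -98255 (b = (457 + 0)*(-215) = 457*(-215) = -98255)
1/(b + 125179) = 1/(-98255 + 125179) = 1/26924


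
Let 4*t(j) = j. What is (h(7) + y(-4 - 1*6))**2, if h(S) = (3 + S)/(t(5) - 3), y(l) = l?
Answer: 12100/49 ≈ 246.94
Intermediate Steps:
t(j) = j/4
h(S) = -12/7 - 4*S/7 (h(S) = (3 + S)/((1/4)*5 - 3) = (3 + S)/(5/4 - 3) = (3 + S)/(-7/4) = (3 + S)*(-4/7) = -12/7 - 4*S/7)
(h(7) + y(-4 - 1*6))**2 = ((-12/7 - 4/7*7) + (-4 - 1*6))**2 = ((-12/7 - 4) + (-4 - 6))**2 = (-40/7 - 10)**2 = (-110/7)**2 = 12100/49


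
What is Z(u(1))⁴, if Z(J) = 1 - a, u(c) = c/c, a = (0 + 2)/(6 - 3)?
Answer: 1/81 ≈ 0.012346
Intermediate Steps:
a = ⅔ (a = 2/3 = 2*(⅓) = ⅔ ≈ 0.66667)
u(c) = 1
Z(J) = ⅓ (Z(J) = 1 - 1*⅔ = 1 - ⅔ = ⅓)
Z(u(1))⁴ = (⅓)⁴ = 1/81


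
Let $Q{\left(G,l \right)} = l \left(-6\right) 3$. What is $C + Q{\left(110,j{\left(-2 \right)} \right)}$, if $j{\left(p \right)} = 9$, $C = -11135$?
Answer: $-11297$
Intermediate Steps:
$Q{\left(G,l \right)} = - 18 l$ ($Q{\left(G,l \right)} = - 6 l 3 = - 18 l$)
$C + Q{\left(110,j{\left(-2 \right)} \right)} = -11135 - 162 = -11297$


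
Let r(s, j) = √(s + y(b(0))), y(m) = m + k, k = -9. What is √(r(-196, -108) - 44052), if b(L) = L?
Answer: √(-44052 + I*√205) ≈ 0.0341 + 209.89*I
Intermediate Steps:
y(m) = -9 + m (y(m) = m - 9 = -9 + m)
r(s, j) = √(-9 + s) (r(s, j) = √(s + (-9 + 0)) = √(s - 9) = √(-9 + s))
√(r(-196, -108) - 44052) = √(√(-9 - 196) - 44052) = √(√(-205) - 44052) = √(I*√205 - 44052) = √(-44052 + I*√205)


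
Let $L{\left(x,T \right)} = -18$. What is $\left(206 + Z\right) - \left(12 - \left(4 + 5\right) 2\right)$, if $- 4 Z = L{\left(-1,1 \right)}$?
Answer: $\frac{433}{2} \approx 216.5$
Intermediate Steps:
$Z = \frac{9}{2}$ ($Z = \left(- \frac{1}{4}\right) \left(-18\right) = \frac{9}{2} \approx 4.5$)
$\left(206 + Z\right) - \left(12 - \left(4 + 5\right) 2\right) = \left(206 + \frac{9}{2}\right) - \left(12 - \left(4 + 5\right) 2\right) = \frac{421}{2} + \left(9 \cdot 2 - 12\right) = \frac{421}{2} + \left(18 - 12\right) = \frac{421}{2} + 6 = \frac{433}{2}$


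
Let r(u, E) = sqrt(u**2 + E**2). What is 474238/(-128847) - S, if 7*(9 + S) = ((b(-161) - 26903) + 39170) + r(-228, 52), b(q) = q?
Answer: -1555024087/901929 - 4*sqrt(3418)/7 ≈ -1757.5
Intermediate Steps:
r(u, E) = sqrt(E**2 + u**2)
S = 12043/7 + 4*sqrt(3418)/7 (S = -9 + (((-161 - 26903) + 39170) + sqrt(52**2 + (-228)**2))/7 = -9 + ((-27064 + 39170) + sqrt(2704 + 51984))/7 = -9 + (12106 + sqrt(54688))/7 = -9 + (12106 + 4*sqrt(3418))/7 = -9 + (12106/7 + 4*sqrt(3418)/7) = 12043/7 + 4*sqrt(3418)/7 ≈ 1753.8)
474238/(-128847) - S = 474238/(-128847) - (12043/7 + 4*sqrt(3418)/7) = 474238*(-1/128847) + (-12043/7 - 4*sqrt(3418)/7) = -474238/128847 + (-12043/7 - 4*sqrt(3418)/7) = -1555024087/901929 - 4*sqrt(3418)/7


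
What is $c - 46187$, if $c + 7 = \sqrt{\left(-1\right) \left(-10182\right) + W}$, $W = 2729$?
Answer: $-46194 + \sqrt{12911} \approx -46080.0$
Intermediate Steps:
$c = -7 + \sqrt{12911}$ ($c = -7 + \sqrt{\left(-1\right) \left(-10182\right) + 2729} = -7 + \sqrt{10182 + 2729} = -7 + \sqrt{12911} \approx 106.63$)
$c - 46187 = \left(-7 + \sqrt{12911}\right) - 46187 = -46194 + \sqrt{12911}$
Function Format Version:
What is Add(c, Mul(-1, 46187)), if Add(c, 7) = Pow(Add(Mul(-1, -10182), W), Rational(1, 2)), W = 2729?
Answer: Add(-46194, Pow(12911, Rational(1, 2))) ≈ -46080.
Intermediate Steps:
c = Add(-7, Pow(12911, Rational(1, 2))) (c = Add(-7, Pow(Add(Mul(-1, -10182), 2729), Rational(1, 2))) = Add(-7, Pow(Add(10182, 2729), Rational(1, 2))) = Add(-7, Pow(12911, Rational(1, 2))) ≈ 106.63)
Add(c, Mul(-1, 46187)) = Add(Add(-7, Pow(12911, Rational(1, 2))), Mul(-1, 46187)) = Add(Add(-7, Pow(12911, Rational(1, 2))), -46187) = Add(-46194, Pow(12911, Rational(1, 2)))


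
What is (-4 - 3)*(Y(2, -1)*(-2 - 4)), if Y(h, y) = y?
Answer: -42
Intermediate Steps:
(-4 - 3)*(Y(2, -1)*(-2 - 4)) = (-4 - 3)*(-(-2 - 4)) = -(-7)*(-6) = -7*6 = -42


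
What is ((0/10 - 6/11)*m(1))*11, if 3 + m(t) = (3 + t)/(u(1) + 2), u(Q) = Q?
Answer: 10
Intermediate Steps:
m(t) = -2 + t/3 (m(t) = -3 + (3 + t)/(1 + 2) = -3 + (3 + t)/3 = -3 + (3 + t)*(⅓) = -3 + (1 + t/3) = -2 + t/3)
((0/10 - 6/11)*m(1))*11 = ((0/10 - 6/11)*(-2 + (⅓)*1))*11 = ((0*(⅒) - 6*1/11)*(-2 + ⅓))*11 = ((0 - 6/11)*(-5/3))*11 = -6/11*(-5/3)*11 = (10/11)*11 = 10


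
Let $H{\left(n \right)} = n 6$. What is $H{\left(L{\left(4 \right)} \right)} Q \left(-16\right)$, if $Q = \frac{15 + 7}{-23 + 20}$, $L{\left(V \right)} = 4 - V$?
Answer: $0$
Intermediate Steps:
$H{\left(n \right)} = 6 n$
$Q = - \frac{22}{3}$ ($Q = \frac{22}{-3} = 22 \left(- \frac{1}{3}\right) = - \frac{22}{3} \approx -7.3333$)
$H{\left(L{\left(4 \right)} \right)} Q \left(-16\right) = 6 \left(4 - 4\right) \left(- \frac{22}{3}\right) \left(-16\right) = 6 \cdot 0 \left(- \frac{22}{3}\right) \left(-16\right) = 0 \left(- \frac{22}{3}\right) \left(-16\right) = 0 \left(-16\right) = 0$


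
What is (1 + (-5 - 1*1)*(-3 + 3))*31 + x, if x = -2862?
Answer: -2831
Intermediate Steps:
(1 + (-5 - 1*1)*(-3 + 3))*31 + x = (1 + (-5 - 1*1)*(-3 + 3))*31 - 2862 = (1 + (-5 - 1)*0)*31 - 2862 = (1 - 6*0)*31 - 2862 = (1 + 0)*31 - 2862 = 1*31 - 2862 = 31 - 2862 = -2831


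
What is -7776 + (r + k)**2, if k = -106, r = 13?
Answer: 873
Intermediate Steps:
-7776 + (r + k)**2 = -7776 + (13 - 106)**2 = -7776 + (-93)**2 = -7776 + 8649 = 873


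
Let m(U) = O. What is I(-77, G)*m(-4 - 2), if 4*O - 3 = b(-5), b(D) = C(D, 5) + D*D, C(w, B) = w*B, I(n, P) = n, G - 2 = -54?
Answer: -231/4 ≈ -57.750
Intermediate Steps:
G = -52 (G = 2 - 54 = -52)
C(w, B) = B*w
b(D) = D**2 + 5*D (b(D) = 5*D + D*D = 5*D + D**2 = D**2 + 5*D)
O = 3/4 (O = 3/4 + (-5*(5 - 5))/4 = 3/4 + (-5*0)/4 = 3/4 + (1/4)*0 = 3/4 + 0 = 3/4 ≈ 0.75000)
m(U) = 3/4
I(-77, G)*m(-4 - 2) = -77*3/4 = -231/4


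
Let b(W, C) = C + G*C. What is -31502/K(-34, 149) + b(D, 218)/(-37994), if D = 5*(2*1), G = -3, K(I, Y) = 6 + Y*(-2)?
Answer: 299253575/2773562 ≈ 107.90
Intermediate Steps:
K(I, Y) = 6 - 2*Y
D = 10 (D = 5*2 = 10)
b(W, C) = -2*C (b(W, C) = C - 3*C = -2*C)
-31502/K(-34, 149) + b(D, 218)/(-37994) = -31502/(6 - 2*149) - 2*218/(-37994) = -31502/(6 - 298) - 436*(-1/37994) = -31502/(-292) + 218/18997 = -31502*(-1/292) + 218/18997 = 15751/146 + 218/18997 = 299253575/2773562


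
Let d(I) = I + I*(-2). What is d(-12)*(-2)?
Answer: -24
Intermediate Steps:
d(I) = -I (d(I) = I - 2*I = -I)
d(-12)*(-2) = -1*(-12)*(-2) = 12*(-2) = -24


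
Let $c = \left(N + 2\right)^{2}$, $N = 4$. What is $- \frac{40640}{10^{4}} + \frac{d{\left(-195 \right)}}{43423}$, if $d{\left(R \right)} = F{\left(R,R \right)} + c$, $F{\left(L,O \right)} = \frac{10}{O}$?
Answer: $- \frac{860121226}{211687125} \approx -4.0632$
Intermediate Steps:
$c = 36$ ($c = \left(4 + 2\right)^{2} = 6^{2} = 36$)
$d{\left(R \right)} = 36 + \frac{10}{R}$ ($d{\left(R \right)} = \frac{10}{R} + 36 = 36 + \frac{10}{R}$)
$- \frac{40640}{10^{4}} + \frac{d{\left(-195 \right)}}{43423} = - \frac{40640}{10^{4}} + \frac{36 + \frac{10}{-195}}{43423} = - \frac{40640}{10000} + \left(36 + 10 \left(- \frac{1}{195}\right)\right) \frac{1}{43423} = \left(-40640\right) \frac{1}{10000} + \left(36 - \frac{2}{39}\right) \frac{1}{43423} = - \frac{508}{125} + \frac{1402}{39} \cdot \frac{1}{43423} = - \frac{508}{125} + \frac{1402}{1693497} = - \frac{860121226}{211687125}$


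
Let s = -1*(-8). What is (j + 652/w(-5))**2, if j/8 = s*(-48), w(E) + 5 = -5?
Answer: 246050596/25 ≈ 9.8420e+6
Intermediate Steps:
s = 8
w(E) = -10 (w(E) = -5 - 5 = -10)
j = -3072 (j = 8*(8*(-48)) = 8*(-384) = -3072)
(j + 652/w(-5))**2 = (-3072 + 652/(-10))**2 = (-3072 + 652*(-1/10))**2 = (-3072 - 326/5)**2 = (-15686/5)**2 = 246050596/25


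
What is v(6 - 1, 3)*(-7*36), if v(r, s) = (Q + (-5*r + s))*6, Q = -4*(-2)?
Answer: 21168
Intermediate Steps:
Q = 8
v(r, s) = 48 - 30*r + 6*s (v(r, s) = (8 + (-5*r + s))*6 = (8 + (s - 5*r))*6 = (8 + s - 5*r)*6 = 48 - 30*r + 6*s)
v(6 - 1, 3)*(-7*36) = (48 - 30*(6 - 1) + 6*3)*(-7*36) = (48 - 30*5 + 18)*(-252) = (48 - 150 + 18)*(-252) = -84*(-252) = 21168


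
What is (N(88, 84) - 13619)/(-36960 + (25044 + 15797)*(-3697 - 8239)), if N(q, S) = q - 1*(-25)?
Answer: 6753/243757568 ≈ 2.7704e-5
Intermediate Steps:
N(q, S) = 25 + q (N(q, S) = q + 25 = 25 + q)
(N(88, 84) - 13619)/(-36960 + (25044 + 15797)*(-3697 - 8239)) = ((25 + 88) - 13619)/(-36960 + (25044 + 15797)*(-3697 - 8239)) = (113 - 13619)/(-36960 + 40841*(-11936)) = -13506/(-36960 - 487478176) = -13506/(-487515136) = -13506*(-1/487515136) = 6753/243757568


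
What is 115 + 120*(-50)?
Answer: -5885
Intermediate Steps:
115 + 120*(-50) = 115 - 6000 = -5885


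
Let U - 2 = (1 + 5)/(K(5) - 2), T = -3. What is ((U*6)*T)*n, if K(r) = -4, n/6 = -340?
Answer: 36720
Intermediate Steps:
n = -2040 (n = 6*(-340) = -2040)
U = 1 (U = 2 + (1 + 5)/(-4 - 2) = 2 + 6/(-6) = 2 + 6*(-1/6) = 2 - 1 = 1)
((U*6)*T)*n = ((1*6)*(-3))*(-2040) = (6*(-3))*(-2040) = -18*(-2040) = 36720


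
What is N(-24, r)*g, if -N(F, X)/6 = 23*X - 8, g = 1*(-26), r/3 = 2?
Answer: 20280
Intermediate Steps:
r = 6 (r = 3*2 = 6)
g = -26
N(F, X) = 48 - 138*X (N(F, X) = -6*(23*X - 8) = -6*(-8 + 23*X) = 48 - 138*X)
N(-24, r)*g = (48 - 138*6)*(-26) = (48 - 828)*(-26) = -780*(-26) = 20280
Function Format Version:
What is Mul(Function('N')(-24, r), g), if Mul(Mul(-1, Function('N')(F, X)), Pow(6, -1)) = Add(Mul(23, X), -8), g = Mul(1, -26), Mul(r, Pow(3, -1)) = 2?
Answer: 20280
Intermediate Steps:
r = 6 (r = Mul(3, 2) = 6)
g = -26
Function('N')(F, X) = Add(48, Mul(-138, X)) (Function('N')(F, X) = Mul(-6, Add(Mul(23, X), -8)) = Mul(-6, Add(-8, Mul(23, X))) = Add(48, Mul(-138, X)))
Mul(Function('N')(-24, r), g) = Mul(Add(48, Mul(-138, 6)), -26) = Mul(Add(48, -828), -26) = Mul(-780, -26) = 20280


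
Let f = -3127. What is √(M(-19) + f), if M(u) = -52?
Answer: 17*I*√11 ≈ 56.383*I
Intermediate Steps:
√(M(-19) + f) = √(-52 - 3127) = √(-3179) = 17*I*√11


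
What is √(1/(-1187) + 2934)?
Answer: √4133913859/1187 ≈ 54.166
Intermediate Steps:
√(1/(-1187) + 2934) = √(-1/1187 + 2934) = √(3482657/1187) = √4133913859/1187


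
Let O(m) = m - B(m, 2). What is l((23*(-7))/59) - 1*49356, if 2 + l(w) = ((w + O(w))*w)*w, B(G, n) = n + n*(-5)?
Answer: -10133208532/205379 ≈ -49339.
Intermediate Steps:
B(G, n) = -4*n (B(G, n) = n - 5*n = -4*n)
O(m) = 8 + m (O(m) = m - (-4)*2 = m - 1*(-8) = m + 8 = 8 + m)
l(w) = -2 + w²*(8 + 2*w) (l(w) = -2 + ((w + (8 + w))*w)*w = -2 + ((8 + 2*w)*w)*w = -2 + (w*(8 + 2*w))*w = -2 + w²*(8 + 2*w))
l((23*(-7))/59) - 1*49356 = (-2 + ((23*(-7))/59)³ + ((23*(-7))/59)²*(8 + (23*(-7))/59)) - 1*49356 = (-2 + (-161*1/59)³ + (-161*1/59)²*(8 - 161*1/59)) - 49356 = (-2 + (-161/59)³ + (-161/59)²*(8 - 161/59)) - 49356 = (-2 - 4173281/205379 + (25921/3481)*(311/59)) - 49356 = (-2 - 4173281/205379 + 8061431/205379) - 49356 = 3477392/205379 - 49356 = -10133208532/205379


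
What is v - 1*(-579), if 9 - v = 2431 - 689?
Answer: -1154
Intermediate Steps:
v = -1733 (v = 9 - (2431 - 689) = 9 - 1*1742 = 9 - 1742 = -1733)
v - 1*(-579) = -1733 - 1*(-579) = -1733 + 579 = -1154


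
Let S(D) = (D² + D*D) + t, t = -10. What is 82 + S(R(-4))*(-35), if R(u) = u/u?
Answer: 362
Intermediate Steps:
R(u) = 1
S(D) = -10 + 2*D² (S(D) = (D² + D*D) - 10 = (D² + D²) - 10 = 2*D² - 10 = -10 + 2*D²)
82 + S(R(-4))*(-35) = 82 + (-10 + 2*1²)*(-35) = 82 + (-10 + 2*1)*(-35) = 82 + (-10 + 2)*(-35) = 82 - 8*(-35) = 82 + 280 = 362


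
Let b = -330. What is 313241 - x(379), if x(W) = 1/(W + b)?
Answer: 15348808/49 ≈ 3.1324e+5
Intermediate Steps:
x(W) = 1/(-330 + W) (x(W) = 1/(W - 330) = 1/(-330 + W))
313241 - x(379) = 313241 - 1/(-330 + 379) = 313241 - 1/49 = 15348808/49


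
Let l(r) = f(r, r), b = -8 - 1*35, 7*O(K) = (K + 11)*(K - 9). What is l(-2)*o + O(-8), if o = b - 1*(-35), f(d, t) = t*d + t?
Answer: -163/7 ≈ -23.286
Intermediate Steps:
f(d, t) = t + d*t (f(d, t) = d*t + t = t + d*t)
O(K) = (-9 + K)*(11 + K)/7 (O(K) = ((K + 11)*(K - 9))/7 = ((11 + K)*(-9 + K))/7 = ((-9 + K)*(11 + K))/7 = (-9 + K)*(11 + K)/7)
b = -43 (b = -8 - 35 = -43)
l(r) = r*(1 + r)
o = -8 (o = -43 - 1*(-35) = -43 + 35 = -8)
l(-2)*o + O(-8) = -2*(1 - 2)*(-8) + (-99/7 + (⅐)*(-8)² + (2/7)*(-8)) = -2*(-1)*(-8) + (-99/7 + (⅐)*64 - 16/7) = 2*(-8) + (-99/7 + 64/7 - 16/7) = -16 - 51/7 = -163/7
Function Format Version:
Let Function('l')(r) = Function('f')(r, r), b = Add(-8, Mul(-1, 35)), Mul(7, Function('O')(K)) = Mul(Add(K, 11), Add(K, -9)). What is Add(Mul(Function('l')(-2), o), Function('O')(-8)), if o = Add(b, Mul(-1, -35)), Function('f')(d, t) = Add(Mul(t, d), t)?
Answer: Rational(-163, 7) ≈ -23.286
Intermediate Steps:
Function('f')(d, t) = Add(t, Mul(d, t)) (Function('f')(d, t) = Add(Mul(d, t), t) = Add(t, Mul(d, t)))
Function('O')(K) = Mul(Rational(1, 7), Add(-9, K), Add(11, K)) (Function('O')(K) = Mul(Rational(1, 7), Mul(Add(K, 11), Add(K, -9))) = Mul(Rational(1, 7), Mul(Add(11, K), Add(-9, K))) = Mul(Rational(1, 7), Mul(Add(-9, K), Add(11, K))) = Mul(Rational(1, 7), Add(-9, K), Add(11, K)))
b = -43 (b = Add(-8, -35) = -43)
Function('l')(r) = Mul(r, Add(1, r))
o = -8 (o = Add(-43, Mul(-1, -35)) = Add(-43, 35) = -8)
Add(Mul(Function('l')(-2), o), Function('O')(-8)) = Add(Mul(Mul(-2, Add(1, -2)), -8), Add(Rational(-99, 7), Mul(Rational(1, 7), Pow(-8, 2)), Mul(Rational(2, 7), -8))) = Add(Mul(Mul(-2, -1), -8), Add(Rational(-99, 7), Mul(Rational(1, 7), 64), Rational(-16, 7))) = Add(Mul(2, -8), Add(Rational(-99, 7), Rational(64, 7), Rational(-16, 7))) = Add(-16, Rational(-51, 7)) = Rational(-163, 7)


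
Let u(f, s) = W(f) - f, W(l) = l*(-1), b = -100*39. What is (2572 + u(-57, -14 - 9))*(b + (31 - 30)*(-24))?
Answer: -10539864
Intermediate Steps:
b = -3900
W(l) = -l
u(f, s) = -2*f (u(f, s) = -f - f = -2*f)
(2572 + u(-57, -14 - 9))*(b + (31 - 30)*(-24)) = (2572 - 2*(-57))*(-3900 + (31 - 30)*(-24)) = (2572 + 114)*(-3900 + 1*(-24)) = 2686*(-3900 - 24) = 2686*(-3924) = -10539864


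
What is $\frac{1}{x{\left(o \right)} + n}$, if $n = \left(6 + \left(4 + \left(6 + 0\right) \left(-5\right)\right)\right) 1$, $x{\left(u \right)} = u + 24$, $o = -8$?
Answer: $- \frac{1}{4} \approx -0.25$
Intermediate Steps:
$x{\left(u \right)} = 24 + u$
$n = -20$ ($n = \left(6 + \left(4 + 6 \left(-5\right)\right)\right) 1 = \left(6 + \left(4 - 30\right)\right) 1 = \left(6 - 26\right) 1 = \left(-20\right) 1 = -20$)
$\frac{1}{x{\left(o \right)} + n} = \frac{1}{\left(24 - 8\right) - 20} = \frac{1}{16 - 20} = \frac{1}{-4} = - \frac{1}{4}$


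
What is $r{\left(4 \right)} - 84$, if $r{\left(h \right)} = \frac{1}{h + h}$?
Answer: $- \frac{671}{8} \approx -83.875$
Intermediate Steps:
$r{\left(h \right)} = \frac{1}{2 h}$
$r{\left(4 \right)} - 84 = \frac{1}{2 \cdot 4} - 84 = \frac{1}{2} \cdot \frac{1}{4} - 84 = \frac{1}{8} - 84 = - \frac{671}{8}$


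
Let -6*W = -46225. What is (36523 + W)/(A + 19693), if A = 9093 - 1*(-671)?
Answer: 265363/176742 ≈ 1.5014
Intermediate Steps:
W = 46225/6 (W = -⅙*(-46225) = 46225/6 ≈ 7704.2)
A = 9764 (A = 9093 + 671 = 9764)
(36523 + W)/(A + 19693) = (36523 + 46225/6)/(9764 + 19693) = (265363/6)/29457 = (265363/6)*(1/29457) = 265363/176742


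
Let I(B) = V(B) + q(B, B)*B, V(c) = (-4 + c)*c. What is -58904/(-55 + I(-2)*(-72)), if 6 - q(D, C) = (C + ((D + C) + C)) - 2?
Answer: -58904/1385 ≈ -42.530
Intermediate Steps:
V(c) = c*(-4 + c)
q(D, C) = 8 - D - 3*C (q(D, C) = 6 - ((C + ((D + C) + C)) - 2) = 6 - ((C + ((C + D) + C)) - 2) = 6 - ((C + (D + 2*C)) - 2) = 6 - ((D + 3*C) - 2) = 6 - (-2 + D + 3*C) = 6 + (2 - D - 3*C) = 8 - D - 3*C)
I(B) = B*(-4 + B) + B*(8 - 4*B) (I(B) = B*(-4 + B) + (8 - B - 3*B)*B = B*(-4 + B) + (8 - 4*B)*B = B*(-4 + B) + B*(8 - 4*B))
-58904/(-55 + I(-2)*(-72)) = -58904/(-55 - 2*(4 - 3*(-2))*(-72)) = -58904/(-55 - 2*(4 + 6)*(-72)) = -58904/(-55 - 2*10*(-72)) = -58904/(-55 - 20*(-72)) = -58904/(-55 + 1440) = -58904/1385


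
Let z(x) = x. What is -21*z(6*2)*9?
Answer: -2268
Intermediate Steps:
-21*z(6*2)*9 = -126*2*9 = -21*12*9 = -252*9 = -2268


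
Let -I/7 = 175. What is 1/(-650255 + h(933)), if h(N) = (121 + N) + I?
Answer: -1/650426 ≈ -1.5375e-6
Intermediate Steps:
I = -1225 (I = -7*175 = -1225)
h(N) = -1104 + N (h(N) = (121 + N) - 1225 = -1104 + N)
1/(-650255 + h(933)) = 1/(-650255 + (-1104 + 933)) = 1/(-650255 - 171) = 1/(-650426) = -1/650426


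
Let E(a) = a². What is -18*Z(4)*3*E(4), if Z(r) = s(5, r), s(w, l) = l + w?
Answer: -7776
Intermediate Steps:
Z(r) = 5 + r (Z(r) = r + 5 = 5 + r)
-18*Z(4)*3*E(4) = -18*(5 + 4)*3*4² = -18*9*3*16 = -486*16 = -18*432 = -7776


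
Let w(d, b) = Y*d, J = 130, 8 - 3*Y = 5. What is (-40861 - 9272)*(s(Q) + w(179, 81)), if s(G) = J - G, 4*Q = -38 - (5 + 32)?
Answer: -65724363/4 ≈ -1.6431e+7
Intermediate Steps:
Y = 1 (Y = 8/3 - ⅓*5 = 8/3 - 5/3 = 1)
Q = -75/4 (Q = (-38 - (5 + 32))/4 = (-38 - 1*37)/4 = (-38 - 37)/4 = (¼)*(-75) = -75/4 ≈ -18.750)
w(d, b) = d (w(d, b) = 1*d = d)
s(G) = 130 - G
(-40861 - 9272)*(s(Q) + w(179, 81)) = (-40861 - 9272)*((130 - 1*(-75/4)) + 179) = -50133*((130 + 75/4) + 179) = -50133*(595/4 + 179) = -50133*1311/4 = -65724363/4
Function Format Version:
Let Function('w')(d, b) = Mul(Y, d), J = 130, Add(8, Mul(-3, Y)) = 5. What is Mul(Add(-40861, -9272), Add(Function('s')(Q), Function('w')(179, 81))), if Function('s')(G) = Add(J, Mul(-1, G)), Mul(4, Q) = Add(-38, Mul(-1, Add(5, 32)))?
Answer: Rational(-65724363, 4) ≈ -1.6431e+7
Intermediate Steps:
Y = 1 (Y = Add(Rational(8, 3), Mul(Rational(-1, 3), 5)) = Add(Rational(8, 3), Rational(-5, 3)) = 1)
Q = Rational(-75, 4) (Q = Mul(Rational(1, 4), Add(-38, Mul(-1, Add(5, 32)))) = Mul(Rational(1, 4), Add(-38, Mul(-1, 37))) = Mul(Rational(1, 4), Add(-38, -37)) = Mul(Rational(1, 4), -75) = Rational(-75, 4) ≈ -18.750)
Function('w')(d, b) = d (Function('w')(d, b) = Mul(1, d) = d)
Function('s')(G) = Add(130, Mul(-1, G))
Mul(Add(-40861, -9272), Add(Function('s')(Q), Function('w')(179, 81))) = Mul(Add(-40861, -9272), Add(Add(130, Mul(-1, Rational(-75, 4))), 179)) = Mul(-50133, Add(Add(130, Rational(75, 4)), 179)) = Mul(-50133, Add(Rational(595, 4), 179)) = Mul(-50133, Rational(1311, 4)) = Rational(-65724363, 4)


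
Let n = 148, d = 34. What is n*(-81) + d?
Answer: -11954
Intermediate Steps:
n*(-81) + d = 148*(-81) + 34 = -11988 + 34 = -11954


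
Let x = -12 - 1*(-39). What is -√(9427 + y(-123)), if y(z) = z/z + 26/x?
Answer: -√763746/9 ≈ -97.103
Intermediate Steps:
x = 27 (x = -12 + 39 = 27)
y(z) = 53/27 (y(z) = z/z + 26/27 = 1 + 26*(1/27) = 1 + 26/27 = 53/27)
-√(9427 + y(-123)) = -√(9427 + 53/27) = -√(254582/27) = -√763746/9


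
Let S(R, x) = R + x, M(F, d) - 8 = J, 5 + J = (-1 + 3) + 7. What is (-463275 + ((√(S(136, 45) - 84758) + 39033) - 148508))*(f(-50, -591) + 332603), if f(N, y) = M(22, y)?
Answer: -190505241250 + 332615*I*√84577 ≈ -1.9051e+11 + 9.6732e+7*I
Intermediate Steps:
J = 4 (J = -5 + ((-1 + 3) + 7) = -5 + (2 + 7) = -5 + 9 = 4)
M(F, d) = 12 (M(F, d) = 8 + 4 = 12)
f(N, y) = 12
(-463275 + ((√(S(136, 45) - 84758) + 39033) - 148508))*(f(-50, -591) + 332603) = (-463275 + ((√((136 + 45) - 84758) + 39033) - 148508))*(12 + 332603) = (-463275 + ((√(181 - 84758) + 39033) - 148508))*332615 = (-463275 + ((√(-84577) + 39033) - 148508))*332615 = (-463275 + ((I*√84577 + 39033) - 148508))*332615 = (-463275 + ((39033 + I*√84577) - 148508))*332615 = (-463275 + (-109475 + I*√84577))*332615 = (-572750 + I*√84577)*332615 = -190505241250 + 332615*I*√84577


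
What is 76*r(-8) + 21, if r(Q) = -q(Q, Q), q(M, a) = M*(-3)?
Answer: -1803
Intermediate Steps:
q(M, a) = -3*M
r(Q) = 3*Q (r(Q) = -(-3)*Q = 3*Q)
76*r(-8) + 21 = 76*(3*(-8)) + 21 = 76*(-24) + 21 = -1824 + 21 = -1803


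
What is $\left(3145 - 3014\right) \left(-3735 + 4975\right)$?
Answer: $162440$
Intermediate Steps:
$\left(3145 - 3014\right) \left(-3735 + 4975\right) = 131 \cdot 1240 = 162440$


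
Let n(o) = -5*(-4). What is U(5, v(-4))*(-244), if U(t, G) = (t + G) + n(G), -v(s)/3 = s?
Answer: -9028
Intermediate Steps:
n(o) = 20
v(s) = -3*s
U(t, G) = 20 + G + t (U(t, G) = (t + G) + 20 = (G + t) + 20 = 20 + G + t)
U(5, v(-4))*(-244) = (20 - 3*(-4) + 5)*(-244) = (20 + 12 + 5)*(-244) = 37*(-244) = -9028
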